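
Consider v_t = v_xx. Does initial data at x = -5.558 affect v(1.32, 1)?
Yes, for any finite x. The heat equation has infinite propagation speed, so all initial data affects all points at any t > 0.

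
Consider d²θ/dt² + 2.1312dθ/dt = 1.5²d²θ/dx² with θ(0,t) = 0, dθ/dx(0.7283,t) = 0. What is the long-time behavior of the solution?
As t → ∞, θ → 0. Damping (γ=2.1312) dissipates energy; oscillations decay exponentially.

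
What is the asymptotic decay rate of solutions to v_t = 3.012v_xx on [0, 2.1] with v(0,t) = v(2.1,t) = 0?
Eigenvalues: λₙ = 3.012n²π²/2.1².
First three modes:
  n=1: λ₁ = 3.012π²/2.1² ≈ 6.741
  n=2: λ₂ = 12.048π²/2.1² ≈ 26.963 (4× faster decay)
  n=3: λ₃ = 27.108π²/2.1² ≈ 60.668 (9× faster decay)
As t → ∞, higher modes decay exponentially faster. The n=1 mode dominates: v ~ c₁ sin(πx/2.1) e^{-λ₁t}.
Decay rate: λ₁ = 3.012π²/2.1² ≈ 6.741.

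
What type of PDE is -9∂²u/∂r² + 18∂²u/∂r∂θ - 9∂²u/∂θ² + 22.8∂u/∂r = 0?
With A = -9, B = 18, C = -9, the discriminant is 0. This is a parabolic PDE.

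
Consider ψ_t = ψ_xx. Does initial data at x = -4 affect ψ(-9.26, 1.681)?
Yes, for any finite x. The heat equation has infinite propagation speed, so all initial data affects all points at any t > 0.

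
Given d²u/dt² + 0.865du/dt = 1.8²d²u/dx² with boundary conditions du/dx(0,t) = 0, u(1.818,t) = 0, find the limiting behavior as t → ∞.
u → 0. Damping (γ=0.865) dissipates energy; oscillations decay exponentially.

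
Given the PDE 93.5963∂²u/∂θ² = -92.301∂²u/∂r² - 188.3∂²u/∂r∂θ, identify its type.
Rewriting in standard form: 92.301∂²u/∂r² + 188.3∂²u/∂r∂θ + 93.5963∂²u/∂θ² = 0. The second-order coefficients are A = 92.301, B = 188.3, C = 93.5963. Since B² - 4AC = 900.7616548 > 0, this is a hyperbolic PDE.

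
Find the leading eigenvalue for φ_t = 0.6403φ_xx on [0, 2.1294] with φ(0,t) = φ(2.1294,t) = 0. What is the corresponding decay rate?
Eigenvalues: λₙ = 0.6403n²π²/2.1294².
First three modes:
  n=1: λ₁ = 0.6403π²/2.1294² ≈ 1.394
  n=2: λ₂ = 2.5612π²/2.1294² ≈ 5.575 (4× faster decay)
  n=3: λ₃ = 5.7627π²/2.1294² ≈ 12.543 (9× faster decay)
As t → ∞, higher modes decay exponentially faster. The n=1 mode dominates: φ ~ c₁ sin(πx/2.1294) e^{-λ₁t}.
Decay rate: λ₁ = 0.6403π²/2.1294² ≈ 1.394.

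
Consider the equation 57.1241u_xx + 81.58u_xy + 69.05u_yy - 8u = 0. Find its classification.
Elliptic. (A = 57.1241, B = 81.58, C = 69.05 gives B² - 4AC = -9122.38002.)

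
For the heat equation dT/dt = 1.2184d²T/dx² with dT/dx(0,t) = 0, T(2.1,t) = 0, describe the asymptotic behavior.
T → 0. Heat escapes through the Dirichlet boundary.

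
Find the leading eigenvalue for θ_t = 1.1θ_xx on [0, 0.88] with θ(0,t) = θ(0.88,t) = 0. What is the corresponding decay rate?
Eigenvalues: λₙ = 1.1n²π²/0.88².
First three modes:
  n=1: λ₁ = 1.1π²/0.88² ≈ 14.019
  n=2: λ₂ = 4.4π²/0.88² ≈ 56.077 (4× faster decay)
  n=3: λ₃ = 9.9π²/0.88² ≈ 126.174 (9× faster decay)
As t → ∞, higher modes decay exponentially faster. The n=1 mode dominates: θ ~ c₁ sin(πx/0.88) e^{-λ₁t}.
Decay rate: λ₁ = 1.1π²/0.88² ≈ 14.019.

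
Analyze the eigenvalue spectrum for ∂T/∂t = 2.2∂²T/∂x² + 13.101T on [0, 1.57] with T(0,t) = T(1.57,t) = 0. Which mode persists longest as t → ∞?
Eigenvalues: λₙ = 2.2n²π²/1.57² - 13.101.
First three modes:
  n=1: λ₁ = 2.2π²/1.57² - 13.101 ≈ -4.292
  n=2: λ₂ = 8.8π²/1.57² - 13.101 ≈ 22.135
  n=3: λ₃ = 19.8π²/1.57² - 13.101 ≈ 66.179
Since 2.2π²/1.57² ≈ 8.809 < 13.101, λ₁ < 0.
The n=1 mode grows fastest (−λₙ is largest for n=1) → dominates.
Asymptotic: T ~ c₁ sin(πx/1.57) e^{4.292t} (exponential growth at rate −λ₁ ≈ 4.292).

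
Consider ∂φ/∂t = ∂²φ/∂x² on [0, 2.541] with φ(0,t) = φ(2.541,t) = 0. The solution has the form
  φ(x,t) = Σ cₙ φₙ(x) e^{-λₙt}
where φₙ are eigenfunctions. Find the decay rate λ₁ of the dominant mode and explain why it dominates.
Eigenvalues: λₙ = n²π²/2.541².
First three modes:
  n=1: λ₁ = π²/2.541² ≈ 1.529
  n=2: λ₂ = 4π²/2.541² ≈ 6.114 (4× faster decay)
  n=3: λ₃ = 9π²/2.541² ≈ 13.757 (9× faster decay)
As t → ∞, higher modes decay exponentially faster. The n=1 mode dominates: φ ~ c₁ sin(πx/2.541) e^{-λ₁t}.
Decay rate: λ₁ = π²/2.541² ≈ 1.529.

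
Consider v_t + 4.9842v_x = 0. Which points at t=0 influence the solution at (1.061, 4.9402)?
A single point: x = -23.56194484. The characteristic through (1.061, 4.9402) is x - 4.9842t = const, so x = 1.061 - 4.9842·4.9402 = -23.56194484.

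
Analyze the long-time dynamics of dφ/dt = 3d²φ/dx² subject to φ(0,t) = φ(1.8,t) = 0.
Long-time behavior: φ → 0. Heat diffuses out through both boundaries.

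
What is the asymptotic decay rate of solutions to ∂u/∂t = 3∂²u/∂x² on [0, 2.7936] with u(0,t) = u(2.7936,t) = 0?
Eigenvalues: λₙ = 3n²π²/2.7936².
First three modes:
  n=1: λ₁ = 3π²/2.7936² ≈ 3.794
  n=2: λ₂ = 12π²/2.7936² ≈ 15.176 (4× faster decay)
  n=3: λ₃ = 27π²/2.7936² ≈ 34.146 (9× faster decay)
As t → ∞, higher modes decay exponentially faster. The n=1 mode dominates: u ~ c₁ sin(πx/2.7936) e^{-λ₁t}.
Decay rate: λ₁ = 3π²/2.7936² ≈ 3.794.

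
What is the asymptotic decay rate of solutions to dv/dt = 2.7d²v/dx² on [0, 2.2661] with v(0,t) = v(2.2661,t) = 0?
Eigenvalues: λₙ = 2.7n²π²/2.2661².
First three modes:
  n=1: λ₁ = 2.7π²/2.2661² ≈ 5.189
  n=2: λ₂ = 10.8π²/2.2661² ≈ 20.757 (4× faster decay)
  n=3: λ₃ = 24.3π²/2.2661² ≈ 46.703 (9× faster decay)
As t → ∞, higher modes decay exponentially faster. The n=1 mode dominates: v ~ c₁ sin(πx/2.2661) e^{-λ₁t}.
Decay rate: λ₁ = 2.7π²/2.2661² ≈ 5.189.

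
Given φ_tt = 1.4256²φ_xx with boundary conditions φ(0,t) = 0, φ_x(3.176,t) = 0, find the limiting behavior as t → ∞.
φ oscillates (no decay). Energy is conserved; the solution oscillates indefinitely as standing waves.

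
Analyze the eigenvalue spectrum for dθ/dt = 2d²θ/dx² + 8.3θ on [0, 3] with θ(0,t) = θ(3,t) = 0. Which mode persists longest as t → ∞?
Eigenvalues: λₙ = 2n²π²/3² - 8.3.
First three modes:
  n=1: λ₁ = 2π²/3² - 8.3 ≈ -6.107
  n=2: λ₂ = 8π²/3² - 8.3 ≈ 0.473
  n=3: λ₃ = 18π²/3² - 8.3 ≈ 11.439
Since 2π²/3² ≈ 2.193 < 8.3, λ₁ < 0.
The n=1 mode grows fastest (−λₙ is largest for n=1) → dominates.
Asymptotic: θ ~ c₁ sin(πx/3) e^{6.107t} (exponential growth at rate −λ₁ ≈ 6.107).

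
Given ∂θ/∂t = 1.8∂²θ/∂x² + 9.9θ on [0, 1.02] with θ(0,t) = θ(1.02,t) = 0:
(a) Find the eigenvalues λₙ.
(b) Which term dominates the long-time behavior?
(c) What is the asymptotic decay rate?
Eigenvalues: λₙ = 1.8n²π²/1.02² - 9.9.
First three modes:
  n=1: λ₁ = 1.8π²/1.02² - 9.9 ≈ 7.175
  n=2: λ₂ = 7.2π²/1.02² - 9.9 ≈ 58.402
  n=3: λ₃ = 16.2π²/1.02² - 9.9 ≈ 143.779
Since 1.8π²/1.02² ≈ 17.075 > 9.9, all λₙ > 0.
The n=1 mode decays slowest → dominates as t → ∞.
Asymptotic: θ ~ c₁ sin(πx/1.02) e^{-λ₁t} with decay rate λ₁ ≈ 7.175.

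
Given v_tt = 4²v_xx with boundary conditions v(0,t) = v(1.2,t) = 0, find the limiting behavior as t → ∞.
v oscillates (no decay). Energy is conserved; the solution oscillates indefinitely as standing waves.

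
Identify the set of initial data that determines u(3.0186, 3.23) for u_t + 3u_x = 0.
A single point: x = -6.6714. The characteristic through (3.0186, 3.23) is x - 3t = const, so x = 3.0186 - 3·3.23 = -6.6714.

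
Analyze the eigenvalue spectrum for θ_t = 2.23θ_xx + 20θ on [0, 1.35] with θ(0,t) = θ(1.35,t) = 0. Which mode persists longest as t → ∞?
Eigenvalues: λₙ = 2.23n²π²/1.35² - 20.
First three modes:
  n=1: λ₁ = 2.23π²/1.35² - 20 ≈ -7.924
  n=2: λ₂ = 8.92π²/1.35² - 20 ≈ 28.306
  n=3: λ₃ = 20.07π²/1.35² - 20 ≈ 88.687
Since 2.23π²/1.35² ≈ 12.076 < 20, λ₁ < 0.
The n=1 mode grows fastest (−λₙ is largest for n=1) → dominates.
Asymptotic: θ ~ c₁ sin(πx/1.35) e^{7.924t} (exponential growth at rate −λ₁ ≈ 7.924).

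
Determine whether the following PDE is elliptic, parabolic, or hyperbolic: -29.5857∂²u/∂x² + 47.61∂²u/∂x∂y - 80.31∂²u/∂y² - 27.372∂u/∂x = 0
Coefficients: A = -29.5857, B = 47.61, C = -80.31. B² - 4AC = -7237.398168, which is negative, so the equation is elliptic.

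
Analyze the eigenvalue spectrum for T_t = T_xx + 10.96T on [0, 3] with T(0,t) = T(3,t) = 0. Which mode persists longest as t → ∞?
Eigenvalues: λₙ = n²π²/3² - 10.96.
First three modes:
  n=1: λ₁ = π²/3² - 10.96 ≈ -9.863
  n=2: λ₂ = 4π²/3² - 10.96 ≈ -6.574
  n=3: λ₃ = 9π²/3² - 10.96 ≈ -1.09
Since π²/3² ≈ 1.097 < 10.96, λ₁ < 0.
The n=1 mode grows fastest (−λₙ is largest for n=1) → dominates.
Asymptotic: T ~ c₁ sin(πx/3) e^{9.863t} (exponential growth at rate −λ₁ ≈ 9.863).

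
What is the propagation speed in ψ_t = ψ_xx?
Infinite. The heat equation is parabolic, not hyperbolic, so disturbances propagate instantly.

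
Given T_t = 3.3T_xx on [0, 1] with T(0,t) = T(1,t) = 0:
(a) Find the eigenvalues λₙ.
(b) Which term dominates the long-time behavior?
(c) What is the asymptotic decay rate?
Eigenvalues: λₙ = 3.3n²π².
First three modes:
  n=1: λ₁ = 3.3π² ≈ 32.57
  n=2: λ₂ = 13.2π² ≈ 130.279 (4× faster decay)
  n=3: λ₃ = 29.7π² ≈ 293.127 (9× faster decay)
As t → ∞, higher modes decay exponentially faster. The n=1 mode dominates: T ~ c₁ sin(πx) e^{-λ₁t}.
Decay rate: λ₁ = 3.3π² ≈ 32.57.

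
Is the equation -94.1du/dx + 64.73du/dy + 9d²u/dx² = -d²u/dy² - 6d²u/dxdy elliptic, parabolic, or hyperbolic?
Rewriting in standard form: 9d²u/dx² + 6d²u/dxdy + d²u/dy² - 94.1du/dx + 64.73du/dy = 0. Computing B² - 4AC with A = 9, B = 6, C = 1: discriminant = 0 (zero). Answer: parabolic.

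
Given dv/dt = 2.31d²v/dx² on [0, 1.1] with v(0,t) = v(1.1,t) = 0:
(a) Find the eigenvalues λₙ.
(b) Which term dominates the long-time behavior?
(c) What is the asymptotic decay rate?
Eigenvalues: λₙ = 2.31n²π²/1.1².
First three modes:
  n=1: λ₁ = 2.31π²/1.1² ≈ 18.842
  n=2: λ₂ = 9.24π²/1.1² ≈ 75.368 (4× faster decay)
  n=3: λ₃ = 20.79π²/1.1² ≈ 169.578 (9× faster decay)
As t → ∞, higher modes decay exponentially faster. The n=1 mode dominates: v ~ c₁ sin(πx/1.1) e^{-λ₁t}.
Decay rate: λ₁ = 2.31π²/1.1² ≈ 18.842.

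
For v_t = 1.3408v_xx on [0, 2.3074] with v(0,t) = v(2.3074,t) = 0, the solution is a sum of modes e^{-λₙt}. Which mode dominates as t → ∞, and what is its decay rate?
Eigenvalues: λₙ = 1.3408n²π²/2.3074².
First three modes:
  n=1: λ₁ = 1.3408π²/2.3074² ≈ 2.486
  n=2: λ₂ = 5.3632π²/2.3074² ≈ 9.942 (4× faster decay)
  n=3: λ₃ = 12.0672π²/2.3074² ≈ 22.37 (9× faster decay)
As t → ∞, higher modes decay exponentially faster. The n=1 mode dominates: v ~ c₁ sin(πx/2.3074) e^{-λ₁t}.
Decay rate: λ₁ = 1.3408π²/2.3074² ≈ 2.486.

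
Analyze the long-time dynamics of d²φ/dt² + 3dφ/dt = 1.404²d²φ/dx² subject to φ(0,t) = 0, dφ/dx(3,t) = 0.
Long-time behavior: φ → 0. Damping (γ=3) dissipates energy; oscillations decay exponentially.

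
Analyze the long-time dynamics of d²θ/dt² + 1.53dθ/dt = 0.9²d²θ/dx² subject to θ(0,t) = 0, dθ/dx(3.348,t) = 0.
Long-time behavior: θ → 0. Damping (γ=1.53) dissipates energy; oscillations decay exponentially.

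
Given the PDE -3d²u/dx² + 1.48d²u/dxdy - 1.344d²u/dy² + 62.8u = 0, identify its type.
The second-order coefficients are A = -3, B = 1.48, C = -1.344. Since B² - 4AC = -13.9376 < 0, this is an elliptic PDE.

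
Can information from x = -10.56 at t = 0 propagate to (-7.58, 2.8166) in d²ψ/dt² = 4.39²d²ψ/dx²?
Yes. The domain of dependence is [-19.944874, 4.784874], and -10.56 ∈ [-19.944874, 4.784874].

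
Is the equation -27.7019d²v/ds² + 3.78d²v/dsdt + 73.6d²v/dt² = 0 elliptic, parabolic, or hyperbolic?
Computing B² - 4AC with A = -27.7019, B = 3.78, C = 73.6: discriminant = 8169.72776 (positive). Answer: hyperbolic.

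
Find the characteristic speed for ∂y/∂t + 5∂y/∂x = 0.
Speed = 5. Information travels along x - 5t = const (rightward).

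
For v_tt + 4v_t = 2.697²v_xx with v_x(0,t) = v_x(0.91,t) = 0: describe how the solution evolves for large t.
v → constant (steady state). Damping (γ=4) dissipates the nonconstant modes; with Neumann BCs the spatial average obeys M''+γM'=0 and tends to a finite limit.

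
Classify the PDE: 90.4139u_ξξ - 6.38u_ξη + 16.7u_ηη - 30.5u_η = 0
A = 90.4139, B = -6.38, C = 16.7. Discriminant B² - 4AC = -5998.94412. Since -5998.94412 < 0, elliptic.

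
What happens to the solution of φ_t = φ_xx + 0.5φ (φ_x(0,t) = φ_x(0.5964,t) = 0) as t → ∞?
φ grows unboundedly. With Neumann BCs the constant mode has diffusion eigenvalue 0, so any r > 0 makes it grow like e^(0.5t); solution grows exponentially.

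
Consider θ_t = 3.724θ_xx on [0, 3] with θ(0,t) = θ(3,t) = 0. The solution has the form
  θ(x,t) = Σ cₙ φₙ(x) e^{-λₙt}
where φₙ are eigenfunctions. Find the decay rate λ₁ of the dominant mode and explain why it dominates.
Eigenvalues: λₙ = 3.724n²π²/3².
First three modes:
  n=1: λ₁ = 3.724π²/3² ≈ 4.084
  n=2: λ₂ = 14.896π²/3² ≈ 16.335 (4× faster decay)
  n=3: λ₃ = 33.516π²/3² ≈ 36.754 (9× faster decay)
As t → ∞, higher modes decay exponentially faster. The n=1 mode dominates: θ ~ c₁ sin(πx/3) e^{-λ₁t}.
Decay rate: λ₁ = 3.724π²/3² ≈ 4.084.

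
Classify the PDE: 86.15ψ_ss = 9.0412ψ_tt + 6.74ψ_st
Rewriting in standard form: 86.15ψ_ss - 6.74ψ_st - 9.0412ψ_tt = 0. A = 86.15, B = -6.74, C = -9.0412. Discriminant B² - 4AC = 3161.02512. Since 3161.02512 > 0, hyperbolic.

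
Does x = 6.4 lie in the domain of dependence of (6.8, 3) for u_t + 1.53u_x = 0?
No. Only data at x = 2.21 affects (6.8, 3). Advection has one-way propagation along characteristics.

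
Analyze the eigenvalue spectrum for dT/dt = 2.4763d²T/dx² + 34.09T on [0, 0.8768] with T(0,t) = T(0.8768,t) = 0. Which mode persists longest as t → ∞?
Eigenvalues: λₙ = 2.4763n²π²/0.8768² - 34.09.
First three modes:
  n=1: λ₁ = 2.4763π²/0.8768² - 34.09 ≈ -2.299
  n=2: λ₂ = 9.9052π²/0.8768² - 34.09 ≈ 93.073
  n=3: λ₃ = 22.2867π²/0.8768² - 34.09 ≈ 252.028
Since 2.4763π²/0.8768² ≈ 31.791 < 34.09, λ₁ < 0.
The n=1 mode grows fastest (−λₙ is largest for n=1) → dominates.
Asymptotic: T ~ c₁ sin(πx/0.8768) e^{2.299t} (exponential growth at rate −λ₁ ≈ 2.299).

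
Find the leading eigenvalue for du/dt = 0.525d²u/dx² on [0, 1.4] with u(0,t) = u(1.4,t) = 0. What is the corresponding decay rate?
Eigenvalues: λₙ = 0.525n²π²/1.4².
First three modes:
  n=1: λ₁ = 0.525π²/1.4² ≈ 2.644
  n=2: λ₂ = 2.1π²/1.4² ≈ 10.575 (4× faster decay)
  n=3: λ₃ = 4.725π²/1.4² ≈ 23.793 (9× faster decay)
As t → ∞, higher modes decay exponentially faster. The n=1 mode dominates: u ~ c₁ sin(πx/1.4) e^{-λ₁t}.
Decay rate: λ₁ = 0.525π²/1.4² ≈ 2.644.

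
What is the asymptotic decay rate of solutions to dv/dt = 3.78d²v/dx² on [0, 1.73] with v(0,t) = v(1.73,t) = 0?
Eigenvalues: λₙ = 3.78n²π²/1.73².
First three modes:
  n=1: λ₁ = 3.78π²/1.73² ≈ 12.465
  n=2: λ₂ = 15.12π²/1.73² ≈ 49.861 (4× faster decay)
  n=3: λ₃ = 34.02π²/1.73² ≈ 112.187 (9× faster decay)
As t → ∞, higher modes decay exponentially faster. The n=1 mode dominates: v ~ c₁ sin(πx/1.73) e^{-λ₁t}.
Decay rate: λ₁ = 3.78π²/1.73² ≈ 12.465.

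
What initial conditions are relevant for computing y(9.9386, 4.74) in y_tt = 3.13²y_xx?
Domain of dependence: [-4.8976, 24.7748]. Signals travel at speed 3.13, so data within |x - 9.9386| ≤ 3.13·4.74 = 14.8362 can reach the point.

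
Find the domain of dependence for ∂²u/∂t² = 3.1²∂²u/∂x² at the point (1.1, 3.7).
Domain of dependence: [-10.37, 12.57]. Signals travel at speed 3.1, so data within |x - 1.1| ≤ 3.1·3.7 = 11.47 can reach the point.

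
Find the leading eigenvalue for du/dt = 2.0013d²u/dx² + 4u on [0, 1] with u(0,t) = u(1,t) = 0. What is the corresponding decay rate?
Eigenvalues: λₙ = 2.0013n²π²/1² - 4.
First three modes:
  n=1: λ₁ = 2.0013π² - 4 ≈ 15.752
  n=2: λ₂ = 8.0052π² - 4 ≈ 75.008
  n=3: λ₃ = 18.0117π² - 4 ≈ 173.768
Since 2.0013π² ≈ 19.752 > 4, all λₙ > 0.
The n=1 mode decays slowest → dominates as t → ∞.
Asymptotic: u ~ c₁ sin(πx/1) e^{-λ₁t} with decay rate λ₁ ≈ 15.752.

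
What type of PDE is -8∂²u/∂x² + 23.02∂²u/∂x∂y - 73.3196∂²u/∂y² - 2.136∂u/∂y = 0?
With A = -8, B = 23.02, C = -73.3196, the discriminant is -1816.3068. This is an elliptic PDE.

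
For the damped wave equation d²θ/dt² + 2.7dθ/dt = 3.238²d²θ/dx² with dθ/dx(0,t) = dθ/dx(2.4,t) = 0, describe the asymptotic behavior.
θ → constant (steady state). Damping (γ=2.7) dissipates the nonconstant modes; with Neumann BCs the spatial average obeys M''+γM'=0 and tends to a finite limit.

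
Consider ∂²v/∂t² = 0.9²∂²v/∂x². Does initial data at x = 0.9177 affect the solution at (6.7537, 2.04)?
No. The domain of dependence is [4.9177, 8.5897], and 0.9177 is outside this interval.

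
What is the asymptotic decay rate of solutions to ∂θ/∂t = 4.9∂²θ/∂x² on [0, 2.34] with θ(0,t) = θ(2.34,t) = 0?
Eigenvalues: λₙ = 4.9n²π²/2.34².
First three modes:
  n=1: λ₁ = 4.9π²/2.34² ≈ 8.832
  n=2: λ₂ = 19.6π²/2.34² ≈ 35.328 (4× faster decay)
  n=3: λ₃ = 44.1π²/2.34² ≈ 79.489 (9× faster decay)
As t → ∞, higher modes decay exponentially faster. The n=1 mode dominates: θ ~ c₁ sin(πx/2.34) e^{-λ₁t}.
Decay rate: λ₁ = 4.9π²/2.34² ≈ 8.832.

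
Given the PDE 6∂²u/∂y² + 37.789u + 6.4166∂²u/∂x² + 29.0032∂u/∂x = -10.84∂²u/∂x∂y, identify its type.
Rewriting in standard form: 6.4166∂²u/∂x² + 10.84∂²u/∂x∂y + 6∂²u/∂y² + 29.0032∂u/∂x + 37.789u = 0. The second-order coefficients are A = 6.4166, B = 10.84, C = 6. Since B² - 4AC = -36.4928 < 0, this is an elliptic PDE.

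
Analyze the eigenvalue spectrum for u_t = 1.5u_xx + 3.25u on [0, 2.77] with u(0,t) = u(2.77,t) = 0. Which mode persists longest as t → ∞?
Eigenvalues: λₙ = 1.5n²π²/2.77² - 3.25.
First three modes:
  n=1: λ₁ = 1.5π²/2.77² - 3.25 ≈ -1.321
  n=2: λ₂ = 6π²/2.77² - 3.25 ≈ 4.468
  n=3: λ₃ = 13.5π²/2.77² - 3.25 ≈ 14.115
Since 1.5π²/2.77² ≈ 1.929 < 3.25, λ₁ < 0.
The n=1 mode grows fastest (−λₙ is largest for n=1) → dominates.
Asymptotic: u ~ c₁ sin(πx/2.77) e^{1.321t} (exponential growth at rate −λ₁ ≈ 1.321).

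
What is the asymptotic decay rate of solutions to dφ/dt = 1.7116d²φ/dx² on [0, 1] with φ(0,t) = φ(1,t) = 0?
Eigenvalues: λₙ = 1.7116n²π².
First three modes:
  n=1: λ₁ = 1.7116π² ≈ 16.893
  n=2: λ₂ = 6.8464π² ≈ 67.571 (4× faster decay)
  n=3: λ₃ = 15.4044π² ≈ 152.035 (9× faster decay)
As t → ∞, higher modes decay exponentially faster. The n=1 mode dominates: φ ~ c₁ sin(πx) e^{-λ₁t}.
Decay rate: λ₁ = 1.7116π² ≈ 16.893.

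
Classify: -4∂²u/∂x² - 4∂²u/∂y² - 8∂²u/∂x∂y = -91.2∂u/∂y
Rewriting in standard form: -4∂²u/∂x² - 8∂²u/∂x∂y - 4∂²u/∂y² + 91.2∂u/∂y = 0. Parabolic (discriminant = 0).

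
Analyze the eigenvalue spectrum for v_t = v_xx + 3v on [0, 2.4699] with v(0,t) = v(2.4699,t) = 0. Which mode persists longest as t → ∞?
Eigenvalues: λₙ = n²π²/2.4699² - 3.
First three modes:
  n=1: λ₁ = π²/2.4699² - 3 ≈ -1.382
  n=2: λ₂ = 4π²/2.4699² - 3 ≈ 3.471
  n=3: λ₃ = 9π²/2.4699² - 3 ≈ 11.561
Since π²/2.4699² ≈ 1.618 < 3, λ₁ < 0.
The n=1 mode grows fastest (−λₙ is largest for n=1) → dominates.
Asymptotic: v ~ c₁ sin(πx/2.4699) e^{1.382t} (exponential growth at rate −λ₁ ≈ 1.382).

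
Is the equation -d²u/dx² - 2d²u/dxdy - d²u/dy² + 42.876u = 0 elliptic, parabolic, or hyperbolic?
Computing B² - 4AC with A = -1, B = -2, C = -1: discriminant = 0 (zero). Answer: parabolic.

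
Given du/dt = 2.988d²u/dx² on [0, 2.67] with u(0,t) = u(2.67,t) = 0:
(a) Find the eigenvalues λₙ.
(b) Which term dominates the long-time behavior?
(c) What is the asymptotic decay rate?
Eigenvalues: λₙ = 2.988n²π²/2.67².
First three modes:
  n=1: λ₁ = 2.988π²/2.67² ≈ 4.137
  n=2: λ₂ = 11.952π²/2.67² ≈ 16.547 (4× faster decay)
  n=3: λ₃ = 26.892π²/2.67² ≈ 37.231 (9× faster decay)
As t → ∞, higher modes decay exponentially faster. The n=1 mode dominates: u ~ c₁ sin(πx/2.67) e^{-λ₁t}.
Decay rate: λ₁ = 2.988π²/2.67² ≈ 4.137.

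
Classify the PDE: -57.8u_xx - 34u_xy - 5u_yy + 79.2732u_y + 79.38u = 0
A = -57.8, B = -34, C = -5. Discriminant B² - 4AC = 0. Since 0 = 0, parabolic.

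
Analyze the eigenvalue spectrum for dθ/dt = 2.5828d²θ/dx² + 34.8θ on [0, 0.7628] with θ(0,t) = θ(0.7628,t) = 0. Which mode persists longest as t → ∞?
Eigenvalues: λₙ = 2.5828n²π²/0.7628² - 34.8.
First three modes:
  n=1: λ₁ = 2.5828π²/0.7628² - 34.8 ≈ 9.01
  n=2: λ₂ = 10.3312π²/0.7628² - 34.8 ≈ 140.438
  n=3: λ₃ = 23.2452π²/0.7628² - 34.8 ≈ 359.486
Since 2.5828π²/0.7628² ≈ 43.81 > 34.8, all λₙ > 0.
The n=1 mode decays slowest → dominates as t → ∞.
Asymptotic: θ ~ c₁ sin(πx/0.7628) e^{-λ₁t} with decay rate λ₁ ≈ 9.01.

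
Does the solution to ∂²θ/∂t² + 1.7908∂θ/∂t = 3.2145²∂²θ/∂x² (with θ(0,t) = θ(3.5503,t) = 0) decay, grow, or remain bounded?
θ → 0. Damping (γ=1.7908) dissipates energy; oscillations decay exponentially.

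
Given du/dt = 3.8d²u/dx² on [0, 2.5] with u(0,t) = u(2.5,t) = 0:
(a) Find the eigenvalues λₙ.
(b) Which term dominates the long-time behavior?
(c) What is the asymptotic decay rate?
Eigenvalues: λₙ = 3.8n²π²/2.5².
First three modes:
  n=1: λ₁ = 3.8π²/2.5² ≈ 6.001
  n=2: λ₂ = 15.2π²/2.5² ≈ 24.003 (4× faster decay)
  n=3: λ₃ = 34.2π²/2.5² ≈ 54.006 (9× faster decay)
As t → ∞, higher modes decay exponentially faster. The n=1 mode dominates: u ~ c₁ sin(πx/2.5) e^{-λ₁t}.
Decay rate: λ₁ = 3.8π²/2.5² ≈ 6.001.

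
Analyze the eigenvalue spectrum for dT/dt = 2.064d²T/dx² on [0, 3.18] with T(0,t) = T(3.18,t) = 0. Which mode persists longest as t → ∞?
Eigenvalues: λₙ = 2.064n²π²/3.18².
First three modes:
  n=1: λ₁ = 2.064π²/3.18² ≈ 2.014
  n=2: λ₂ = 8.256π²/3.18² ≈ 8.058 (4× faster decay)
  n=3: λ₃ = 18.576π²/3.18² ≈ 18.13 (9× faster decay)
As t → ∞, higher modes decay exponentially faster. The n=1 mode dominates: T ~ c₁ sin(πx/3.18) e^{-λ₁t}.
Decay rate: λ₁ = 2.064π²/3.18² ≈ 2.014.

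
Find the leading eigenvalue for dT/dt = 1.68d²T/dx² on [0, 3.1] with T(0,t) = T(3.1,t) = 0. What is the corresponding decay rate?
Eigenvalues: λₙ = 1.68n²π²/3.1².
First three modes:
  n=1: λ₁ = 1.68π²/3.1² ≈ 1.725
  n=2: λ₂ = 6.72π²/3.1² ≈ 6.902 (4× faster decay)
  n=3: λ₃ = 15.12π²/3.1² ≈ 15.528 (9× faster decay)
As t → ∞, higher modes decay exponentially faster. The n=1 mode dominates: T ~ c₁ sin(πx/3.1) e^{-λ₁t}.
Decay rate: λ₁ = 1.68π²/3.1² ≈ 1.725.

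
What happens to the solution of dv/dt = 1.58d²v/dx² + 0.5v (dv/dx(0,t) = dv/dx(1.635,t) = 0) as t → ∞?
v grows unboundedly. With Neumann BCs the constant mode has diffusion eigenvalue 0, so any r > 0 makes it grow like e^(0.5t); solution grows exponentially.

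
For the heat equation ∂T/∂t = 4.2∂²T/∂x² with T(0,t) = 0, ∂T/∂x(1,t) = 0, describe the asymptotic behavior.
T → 0. Heat escapes through the Dirichlet boundary.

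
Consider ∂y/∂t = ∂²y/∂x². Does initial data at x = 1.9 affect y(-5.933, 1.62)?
Yes, for any finite x. The heat equation has infinite propagation speed, so all initial data affects all points at any t > 0.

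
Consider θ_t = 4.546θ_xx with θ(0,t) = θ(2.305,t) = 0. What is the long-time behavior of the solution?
As t → ∞, θ → 0. Heat diffuses out through both boundaries.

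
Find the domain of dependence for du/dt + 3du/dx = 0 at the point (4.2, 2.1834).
A single point: x = -2.3502. The characteristic through (4.2, 2.1834) is x - 3t = const, so x = 4.2 - 3·2.1834 = -2.3502.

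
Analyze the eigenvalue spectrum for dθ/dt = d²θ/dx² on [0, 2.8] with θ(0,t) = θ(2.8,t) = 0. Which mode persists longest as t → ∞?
Eigenvalues: λₙ = n²π²/2.8².
First three modes:
  n=1: λ₁ = π²/2.8² ≈ 1.259
  n=2: λ₂ = 4π²/2.8² ≈ 5.036 (4× faster decay)
  n=3: λ₃ = 9π²/2.8² ≈ 11.33 (9× faster decay)
As t → ∞, higher modes decay exponentially faster. The n=1 mode dominates: θ ~ c₁ sin(πx/2.8) e^{-λ₁t}.
Decay rate: λ₁ = π²/2.8² ≈ 1.259.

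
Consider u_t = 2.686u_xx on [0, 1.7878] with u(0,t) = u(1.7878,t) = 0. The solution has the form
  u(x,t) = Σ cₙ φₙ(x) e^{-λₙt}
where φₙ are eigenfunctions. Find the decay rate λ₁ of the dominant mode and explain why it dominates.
Eigenvalues: λₙ = 2.686n²π²/1.7878².
First three modes:
  n=1: λ₁ = 2.686π²/1.7878² ≈ 8.294
  n=2: λ₂ = 10.744π²/1.7878² ≈ 33.176 (4× faster decay)
  n=3: λ₃ = 24.174π²/1.7878² ≈ 74.647 (9× faster decay)
As t → ∞, higher modes decay exponentially faster. The n=1 mode dominates: u ~ c₁ sin(πx/1.7878) e^{-λ₁t}.
Decay rate: λ₁ = 2.686π²/1.7878² ≈ 8.294.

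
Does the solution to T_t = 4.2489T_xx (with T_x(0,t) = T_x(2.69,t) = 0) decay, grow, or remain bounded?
T → constant (steady state). Heat is conserved (no flux at boundaries); solution approaches the spatial average.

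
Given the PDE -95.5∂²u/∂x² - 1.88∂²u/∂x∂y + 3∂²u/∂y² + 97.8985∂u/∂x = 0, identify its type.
The second-order coefficients are A = -95.5, B = -1.88, C = 3. Since B² - 4AC = 1149.5344 > 0, this is a hyperbolic PDE.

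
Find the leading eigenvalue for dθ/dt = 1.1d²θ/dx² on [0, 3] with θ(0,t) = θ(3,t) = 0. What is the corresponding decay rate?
Eigenvalues: λₙ = 1.1n²π²/3².
First three modes:
  n=1: λ₁ = 1.1π²/3² ≈ 1.206
  n=2: λ₂ = 4.4π²/3² ≈ 4.825 (4× faster decay)
  n=3: λ₃ = 9.9π²/3² ≈ 10.857 (9× faster decay)
As t → ∞, higher modes decay exponentially faster. The n=1 mode dominates: θ ~ c₁ sin(πx/3) e^{-λ₁t}.
Decay rate: λ₁ = 1.1π²/3² ≈ 1.206.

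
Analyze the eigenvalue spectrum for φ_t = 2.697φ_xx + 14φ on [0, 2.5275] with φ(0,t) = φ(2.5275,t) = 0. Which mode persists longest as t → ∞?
Eigenvalues: λₙ = 2.697n²π²/2.5275² - 14.
First three modes:
  n=1: λ₁ = 2.697π²/2.5275² - 14 ≈ -9.833
  n=2: λ₂ = 10.788π²/2.5275² - 14 ≈ 2.667
  n=3: λ₃ = 24.273π²/2.5275² - 14 ≈ 23.501
Since 2.697π²/2.5275² ≈ 4.167 < 14, λ₁ < 0.
The n=1 mode grows fastest (−λₙ is largest for n=1) → dominates.
Asymptotic: φ ~ c₁ sin(πx/2.5275) e^{9.833t} (exponential growth at rate −λ₁ ≈ 9.833).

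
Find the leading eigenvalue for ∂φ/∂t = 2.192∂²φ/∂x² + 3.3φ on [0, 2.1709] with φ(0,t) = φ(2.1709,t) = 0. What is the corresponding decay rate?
Eigenvalues: λₙ = 2.192n²π²/2.1709² - 3.3.
First three modes:
  n=1: λ₁ = 2.192π²/2.1709² - 3.3 ≈ 1.291
  n=2: λ₂ = 8.768π²/2.1709² - 3.3 ≈ 15.062
  n=3: λ₃ = 19.728π²/2.1709² - 3.3 ≈ 38.015
Since 2.192π²/2.1709² ≈ 4.591 > 3.3, all λₙ > 0.
The n=1 mode decays slowest → dominates as t → ∞.
Asymptotic: φ ~ c₁ sin(πx/2.1709) e^{-λ₁t} with decay rate λ₁ ≈ 1.291.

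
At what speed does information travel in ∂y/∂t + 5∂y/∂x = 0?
Speed = 5. Information travels along x - 5t = const (rightward).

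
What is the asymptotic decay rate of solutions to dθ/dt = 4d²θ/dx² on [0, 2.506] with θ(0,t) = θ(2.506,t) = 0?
Eigenvalues: λₙ = 4n²π²/2.506².
First three modes:
  n=1: λ₁ = 4π²/2.506² ≈ 6.286
  n=2: λ₂ = 16π²/2.506² ≈ 25.145 (4× faster decay)
  n=3: λ₃ = 36π²/2.506² ≈ 56.577 (9× faster decay)
As t → ∞, higher modes decay exponentially faster. The n=1 mode dominates: θ ~ c₁ sin(πx/2.506) e^{-λ₁t}.
Decay rate: λ₁ = 4π²/2.506² ≈ 6.286.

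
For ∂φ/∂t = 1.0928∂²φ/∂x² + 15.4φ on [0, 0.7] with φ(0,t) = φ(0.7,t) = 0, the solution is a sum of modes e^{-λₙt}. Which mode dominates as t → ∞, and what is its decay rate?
Eigenvalues: λₙ = 1.0928n²π²/0.7² - 15.4.
First three modes:
  n=1: λ₁ = 1.0928π²/0.7² - 15.4 ≈ 6.611
  n=2: λ₂ = 4.3712π²/0.7² - 15.4 ≈ 72.645
  n=3: λ₃ = 9.8352π²/0.7² - 15.4 ≈ 182.701
Since 1.0928π²/0.7² ≈ 22.011 > 15.4, all λₙ > 0.
The n=1 mode decays slowest → dominates as t → ∞.
Asymptotic: φ ~ c₁ sin(πx/0.7) e^{-λ₁t} with decay rate λ₁ ≈ 6.611.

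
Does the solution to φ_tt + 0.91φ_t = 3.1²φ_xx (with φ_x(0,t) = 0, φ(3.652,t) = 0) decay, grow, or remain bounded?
φ → 0. Damping (γ=0.91) dissipates energy; oscillations decay exponentially.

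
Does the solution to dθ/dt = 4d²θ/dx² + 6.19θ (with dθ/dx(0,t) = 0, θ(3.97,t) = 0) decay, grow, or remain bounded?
θ grows unboundedly. Reaction dominates diffusion (r=6.19 > κπ²/(4L²)≈0.63); solution grows exponentially.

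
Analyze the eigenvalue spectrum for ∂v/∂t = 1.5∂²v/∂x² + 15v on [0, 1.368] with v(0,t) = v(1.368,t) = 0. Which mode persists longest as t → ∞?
Eigenvalues: λₙ = 1.5n²π²/1.368² - 15.
First three modes:
  n=1: λ₁ = 1.5π²/1.368² - 15 ≈ -7.089
  n=2: λ₂ = 6π²/1.368² - 15 ≈ 16.643
  n=3: λ₃ = 13.5π²/1.368² - 15 ≈ 56.197
Since 1.5π²/1.368² ≈ 7.911 < 15, λ₁ < 0.
The n=1 mode grows fastest (−λₙ is largest for n=1) → dominates.
Asymptotic: v ~ c₁ sin(πx/1.368) e^{7.089t} (exponential growth at rate −λ₁ ≈ 7.089).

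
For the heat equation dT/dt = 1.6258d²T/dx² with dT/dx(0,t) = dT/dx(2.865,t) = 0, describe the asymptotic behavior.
T → constant (steady state). Heat is conserved (no flux at boundaries); solution approaches the spatial average.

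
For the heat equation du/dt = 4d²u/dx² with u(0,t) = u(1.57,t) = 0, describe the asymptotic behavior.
u → 0. Heat diffuses out through both boundaries.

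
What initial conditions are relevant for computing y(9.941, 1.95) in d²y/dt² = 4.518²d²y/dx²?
Domain of dependence: [1.1309, 18.7511]. Signals travel at speed 4.518, so data within |x - 9.941| ≤ 4.518·1.95 = 8.8101 can reach the point.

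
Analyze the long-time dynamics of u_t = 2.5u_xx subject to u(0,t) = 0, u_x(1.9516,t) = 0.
Long-time behavior: u → 0. Heat escapes through the Dirichlet boundary.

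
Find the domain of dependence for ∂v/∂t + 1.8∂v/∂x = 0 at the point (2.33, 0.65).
A single point: x = 1.16. The characteristic through (2.33, 0.65) is x - 1.8t = const, so x = 2.33 - 1.8·0.65 = 1.16.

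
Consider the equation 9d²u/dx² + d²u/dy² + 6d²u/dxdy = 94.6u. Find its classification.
Rewriting in standard form: 9d²u/dx² + 6d²u/dxdy + d²u/dy² - 94.6u = 0. Parabolic. (A = 9, B = 6, C = 1 gives B² - 4AC = 0.)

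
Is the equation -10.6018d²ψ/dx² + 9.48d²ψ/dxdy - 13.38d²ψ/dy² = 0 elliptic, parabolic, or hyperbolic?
Computing B² - 4AC with A = -10.6018, B = 9.48, C = -13.38: discriminant = -477.537936 (negative). Answer: elliptic.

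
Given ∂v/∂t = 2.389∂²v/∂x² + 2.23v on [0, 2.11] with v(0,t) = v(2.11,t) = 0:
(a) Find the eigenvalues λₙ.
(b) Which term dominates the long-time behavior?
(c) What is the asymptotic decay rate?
Eigenvalues: λₙ = 2.389n²π²/2.11² - 2.23.
First three modes:
  n=1: λ₁ = 2.389π²/2.11² - 2.23 ≈ 3.066
  n=2: λ₂ = 9.556π²/2.11² - 2.23 ≈ 18.954
  n=3: λ₃ = 21.501π²/2.11² - 2.23 ≈ 45.434
Since 2.389π²/2.11² ≈ 5.296 > 2.23, all λₙ > 0.
The n=1 mode decays slowest → dominates as t → ∞.
Asymptotic: v ~ c₁ sin(πx/2.11) e^{-λ₁t} with decay rate λ₁ ≈ 3.066.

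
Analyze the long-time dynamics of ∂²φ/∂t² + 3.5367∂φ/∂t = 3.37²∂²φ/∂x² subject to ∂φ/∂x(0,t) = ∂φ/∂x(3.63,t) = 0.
Long-time behavior: φ → constant (steady state). Damping (γ=3.5367) dissipates the nonconstant modes; with Neumann BCs the spatial average obeys M''+γM'=0 and tends to a finite limit.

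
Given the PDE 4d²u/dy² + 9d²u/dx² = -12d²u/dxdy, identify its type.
Rewriting in standard form: 9d²u/dx² + 12d²u/dxdy + 4d²u/dy² = 0. The second-order coefficients are A = 9, B = 12, C = 4. Since B² - 4AC = 0 = 0, this is a parabolic PDE.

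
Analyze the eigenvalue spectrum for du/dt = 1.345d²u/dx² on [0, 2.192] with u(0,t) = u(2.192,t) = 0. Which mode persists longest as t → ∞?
Eigenvalues: λₙ = 1.345n²π²/2.192².
First three modes:
  n=1: λ₁ = 1.345π²/2.192² ≈ 2.763
  n=2: λ₂ = 5.38π²/2.192² ≈ 11.051 (4× faster decay)
  n=3: λ₃ = 12.105π²/2.192² ≈ 24.865 (9× faster decay)
As t → ∞, higher modes decay exponentially faster. The n=1 mode dominates: u ~ c₁ sin(πx/2.192) e^{-λ₁t}.
Decay rate: λ₁ = 1.345π²/2.192² ≈ 2.763.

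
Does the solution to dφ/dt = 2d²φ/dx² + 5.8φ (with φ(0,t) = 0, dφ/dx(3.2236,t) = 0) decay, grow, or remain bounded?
φ grows unboundedly. Reaction dominates diffusion (r=5.8 > κπ²/(4L²)≈0.47); solution grows exponentially.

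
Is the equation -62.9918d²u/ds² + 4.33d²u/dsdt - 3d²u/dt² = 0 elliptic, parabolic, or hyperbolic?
Computing B² - 4AC with A = -62.9918, B = 4.33, C = -3: discriminant = -737.1527 (negative). Answer: elliptic.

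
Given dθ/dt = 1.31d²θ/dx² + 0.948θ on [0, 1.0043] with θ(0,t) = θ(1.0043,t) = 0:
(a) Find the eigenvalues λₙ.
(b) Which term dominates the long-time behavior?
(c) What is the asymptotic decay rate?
Eigenvalues: λₙ = 1.31n²π²/1.0043² - 0.948.
First three modes:
  n=1: λ₁ = 1.31π²/1.0043² - 0.948 ≈ 11.871
  n=2: λ₂ = 5.24π²/1.0043² - 0.948 ≈ 50.327
  n=3: λ₃ = 11.79π²/1.0043² - 0.948 ≈ 114.42
Since 1.31π²/1.0043² ≈ 12.819 > 0.948, all λₙ > 0.
The n=1 mode decays slowest → dominates as t → ∞.
Asymptotic: θ ~ c₁ sin(πx/1.0043) e^{-λ₁t} with decay rate λ₁ ≈ 11.871.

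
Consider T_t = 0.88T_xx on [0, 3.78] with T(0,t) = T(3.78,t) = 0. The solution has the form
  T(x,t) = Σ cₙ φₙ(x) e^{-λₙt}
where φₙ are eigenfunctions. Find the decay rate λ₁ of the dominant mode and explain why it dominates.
Eigenvalues: λₙ = 0.88n²π²/3.78².
First three modes:
  n=1: λ₁ = 0.88π²/3.78² ≈ 0.608
  n=2: λ₂ = 3.52π²/3.78² ≈ 2.431 (4× faster decay)
  n=3: λ₃ = 7.92π²/3.78² ≈ 5.471 (9× faster decay)
As t → ∞, higher modes decay exponentially faster. The n=1 mode dominates: T ~ c₁ sin(πx/3.78) e^{-λ₁t}.
Decay rate: λ₁ = 0.88π²/3.78² ≈ 0.608.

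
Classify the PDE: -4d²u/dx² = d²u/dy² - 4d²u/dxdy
Rewriting in standard form: -4d²u/dx² + 4d²u/dxdy - d²u/dy² = 0. A = -4, B = 4, C = -1. Discriminant B² - 4AC = 0. Since 0 = 0, parabolic.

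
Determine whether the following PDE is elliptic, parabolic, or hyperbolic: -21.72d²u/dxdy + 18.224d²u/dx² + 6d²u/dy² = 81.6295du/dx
Rewriting in standard form: 18.224d²u/dx² - 21.72d²u/dxdy + 6d²u/dy² - 81.6295du/dx = 0. Coefficients: A = 18.224, B = -21.72, C = 6. B² - 4AC = 34.3824, which is positive, so the equation is hyperbolic.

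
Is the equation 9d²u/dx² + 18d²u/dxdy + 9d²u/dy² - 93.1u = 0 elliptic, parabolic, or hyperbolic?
Computing B² - 4AC with A = 9, B = 18, C = 9: discriminant = 0 (zero). Answer: parabolic.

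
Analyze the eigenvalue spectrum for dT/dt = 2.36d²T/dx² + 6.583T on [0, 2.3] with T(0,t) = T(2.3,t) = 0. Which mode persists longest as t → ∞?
Eigenvalues: λₙ = 2.36n²π²/2.3² - 6.583.
First three modes:
  n=1: λ₁ = 2.36π²/2.3² - 6.583 ≈ -2.18
  n=2: λ₂ = 9.44π²/2.3² - 6.583 ≈ 11.029
  n=3: λ₃ = 21.24π²/2.3² - 6.583 ≈ 33.045
Since 2.36π²/2.3² ≈ 4.403 < 6.583, λ₁ < 0.
The n=1 mode grows fastest (−λₙ is largest for n=1) → dominates.
Asymptotic: T ~ c₁ sin(πx/2.3) e^{2.18t} (exponential growth at rate −λ₁ ≈ 2.18).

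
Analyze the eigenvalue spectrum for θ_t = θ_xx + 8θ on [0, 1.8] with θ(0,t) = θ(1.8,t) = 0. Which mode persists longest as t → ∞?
Eigenvalues: λₙ = n²π²/1.8² - 8.
First three modes:
  n=1: λ₁ = π²/1.8² - 8 ≈ -4.954
  n=2: λ₂ = 4π²/1.8² - 8 ≈ 4.185
  n=3: λ₃ = 9π²/1.8² - 8 ≈ 19.416
Since π²/1.8² ≈ 3.046 < 8, λ₁ < 0.
The n=1 mode grows fastest (−λₙ is largest for n=1) → dominates.
Asymptotic: θ ~ c₁ sin(πx/1.8) e^{4.954t} (exponential growth at rate −λ₁ ≈ 4.954).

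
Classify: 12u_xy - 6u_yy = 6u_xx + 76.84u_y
Rewriting in standard form: -6u_xx + 12u_xy - 6u_yy - 76.84u_y = 0. Parabolic (discriminant = 0).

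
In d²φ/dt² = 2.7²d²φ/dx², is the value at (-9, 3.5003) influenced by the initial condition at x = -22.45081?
No. The domain of dependence is [-18.45081, 0.45081], and -22.45081 is outside this interval.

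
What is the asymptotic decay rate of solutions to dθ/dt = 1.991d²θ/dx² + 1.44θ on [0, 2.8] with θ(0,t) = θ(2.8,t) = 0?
Eigenvalues: λₙ = 1.991n²π²/2.8² - 1.44.
First three modes:
  n=1: λ₁ = 1.991π²/2.8² - 1.44 ≈ 1.066
  n=2: λ₂ = 7.964π²/2.8² - 1.44 ≈ 8.586
  n=3: λ₃ = 17.919π²/2.8² - 1.44 ≈ 21.118
Since 1.991π²/2.8² ≈ 2.506 > 1.44, all λₙ > 0.
The n=1 mode decays slowest → dominates as t → ∞.
Asymptotic: θ ~ c₁ sin(πx/2.8) e^{-λ₁t} with decay rate λ₁ ≈ 1.066.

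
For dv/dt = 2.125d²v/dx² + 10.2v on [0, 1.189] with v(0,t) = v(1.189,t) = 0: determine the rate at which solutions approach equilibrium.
Eigenvalues: λₙ = 2.125n²π²/1.189² - 10.2.
First three modes:
  n=1: λ₁ = 2.125π²/1.189² - 10.2 ≈ 4.635
  n=2: λ₂ = 8.5π²/1.189² - 10.2 ≈ 49.141
  n=3: λ₃ = 19.125π²/1.189² - 10.2 ≈ 123.317
Since 2.125π²/1.189² ≈ 14.835 > 10.2, all λₙ > 0.
The n=1 mode decays slowest → dominates as t → ∞.
Asymptotic: v ~ c₁ sin(πx/1.189) e^{-λ₁t} with decay rate λ₁ ≈ 4.635.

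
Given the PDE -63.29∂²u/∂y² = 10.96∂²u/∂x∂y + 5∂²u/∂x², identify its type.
Rewriting in standard form: -5∂²u/∂x² - 10.96∂²u/∂x∂y - 63.29∂²u/∂y² = 0. The second-order coefficients are A = -5, B = -10.96, C = -63.29. Since B² - 4AC = -1145.6784 < 0, this is an elliptic PDE.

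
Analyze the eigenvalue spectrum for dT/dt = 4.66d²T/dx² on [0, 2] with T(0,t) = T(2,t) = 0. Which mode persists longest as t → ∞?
Eigenvalues: λₙ = 4.66n²π²/2².
First three modes:
  n=1: λ₁ = 4.66π²/2² ≈ 11.498
  n=2: λ₂ = 18.64π²/2² ≈ 45.992 (4× faster decay)
  n=3: λ₃ = 41.94π²/2² ≈ 103.483 (9× faster decay)
As t → ∞, higher modes decay exponentially faster. The n=1 mode dominates: T ~ c₁ sin(πx/2) e^{-λ₁t}.
Decay rate: λ₁ = 4.66π²/2² ≈ 11.498.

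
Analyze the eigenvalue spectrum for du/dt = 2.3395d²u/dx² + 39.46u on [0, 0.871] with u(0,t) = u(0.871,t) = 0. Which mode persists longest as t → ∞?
Eigenvalues: λₙ = 2.3395n²π²/0.871² - 39.46.
First three modes:
  n=1: λ₁ = 2.3395π²/0.871² - 39.46 ≈ -9.024
  n=2: λ₂ = 9.358π²/0.871² - 39.46 ≈ 82.284
  n=3: λ₃ = 21.0555π²/0.871² - 39.46 ≈ 234.463
Since 2.3395π²/0.871² ≈ 30.436 < 39.46, λ₁ < 0.
The n=1 mode grows fastest (−λₙ is largest for n=1) → dominates.
Asymptotic: u ~ c₁ sin(πx/0.871) e^{9.024t} (exponential growth at rate −λ₁ ≈ 9.024).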